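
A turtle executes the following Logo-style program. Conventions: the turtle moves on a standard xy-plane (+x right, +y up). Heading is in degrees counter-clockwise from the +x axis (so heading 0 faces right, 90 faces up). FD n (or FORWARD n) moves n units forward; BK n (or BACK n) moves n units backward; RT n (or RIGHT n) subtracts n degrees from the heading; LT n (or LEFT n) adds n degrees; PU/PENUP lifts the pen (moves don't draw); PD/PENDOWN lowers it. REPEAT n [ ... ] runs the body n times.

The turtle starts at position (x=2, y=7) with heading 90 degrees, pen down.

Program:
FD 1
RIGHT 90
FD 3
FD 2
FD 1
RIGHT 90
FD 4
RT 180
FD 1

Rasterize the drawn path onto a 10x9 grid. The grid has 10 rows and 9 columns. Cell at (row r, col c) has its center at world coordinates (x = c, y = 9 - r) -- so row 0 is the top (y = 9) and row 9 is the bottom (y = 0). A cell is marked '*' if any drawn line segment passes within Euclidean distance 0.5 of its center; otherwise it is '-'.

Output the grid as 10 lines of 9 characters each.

Segment 0: (2,7) -> (2,8)
Segment 1: (2,8) -> (5,8)
Segment 2: (5,8) -> (7,8)
Segment 3: (7,8) -> (8,8)
Segment 4: (8,8) -> (8,4)
Segment 5: (8,4) -> (8,5)

Answer: ---------
--*******
--*-----*
--------*
--------*
--------*
---------
---------
---------
---------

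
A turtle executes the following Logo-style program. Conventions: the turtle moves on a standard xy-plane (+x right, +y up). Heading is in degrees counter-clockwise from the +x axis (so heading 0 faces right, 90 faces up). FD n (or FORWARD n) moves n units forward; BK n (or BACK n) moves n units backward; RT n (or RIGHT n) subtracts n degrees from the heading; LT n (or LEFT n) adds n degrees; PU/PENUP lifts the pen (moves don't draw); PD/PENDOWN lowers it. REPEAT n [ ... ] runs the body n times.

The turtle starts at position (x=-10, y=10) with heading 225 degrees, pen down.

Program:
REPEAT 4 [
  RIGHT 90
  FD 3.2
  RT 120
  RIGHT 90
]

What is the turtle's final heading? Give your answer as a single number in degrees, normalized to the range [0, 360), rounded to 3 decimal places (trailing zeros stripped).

Answer: 105

Derivation:
Executing turtle program step by step:
Start: pos=(-10,10), heading=225, pen down
REPEAT 4 [
  -- iteration 1/4 --
  RT 90: heading 225 -> 135
  FD 3.2: (-10,10) -> (-12.263,12.263) [heading=135, draw]
  RT 120: heading 135 -> 15
  RT 90: heading 15 -> 285
  -- iteration 2/4 --
  RT 90: heading 285 -> 195
  FD 3.2: (-12.263,12.263) -> (-15.354,11.435) [heading=195, draw]
  RT 120: heading 195 -> 75
  RT 90: heading 75 -> 345
  -- iteration 3/4 --
  RT 90: heading 345 -> 255
  FD 3.2: (-15.354,11.435) -> (-16.182,8.344) [heading=255, draw]
  RT 120: heading 255 -> 135
  RT 90: heading 135 -> 45
  -- iteration 4/4 --
  RT 90: heading 45 -> 315
  FD 3.2: (-16.182,8.344) -> (-13.919,6.081) [heading=315, draw]
  RT 120: heading 315 -> 195
  RT 90: heading 195 -> 105
]
Final: pos=(-13.919,6.081), heading=105, 4 segment(s) drawn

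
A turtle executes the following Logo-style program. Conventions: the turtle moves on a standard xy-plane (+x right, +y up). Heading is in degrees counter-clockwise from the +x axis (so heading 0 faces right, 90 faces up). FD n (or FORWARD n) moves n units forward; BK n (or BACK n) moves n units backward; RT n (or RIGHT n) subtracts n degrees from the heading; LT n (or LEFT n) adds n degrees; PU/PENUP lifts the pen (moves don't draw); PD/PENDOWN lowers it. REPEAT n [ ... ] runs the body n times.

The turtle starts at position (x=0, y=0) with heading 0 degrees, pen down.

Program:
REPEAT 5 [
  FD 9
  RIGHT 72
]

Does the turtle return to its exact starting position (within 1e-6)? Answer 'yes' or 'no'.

Answer: yes

Derivation:
Executing turtle program step by step:
Start: pos=(0,0), heading=0, pen down
REPEAT 5 [
  -- iteration 1/5 --
  FD 9: (0,0) -> (9,0) [heading=0, draw]
  RT 72: heading 0 -> 288
  -- iteration 2/5 --
  FD 9: (9,0) -> (11.781,-8.56) [heading=288, draw]
  RT 72: heading 288 -> 216
  -- iteration 3/5 --
  FD 9: (11.781,-8.56) -> (4.5,-13.85) [heading=216, draw]
  RT 72: heading 216 -> 144
  -- iteration 4/5 --
  FD 9: (4.5,-13.85) -> (-2.781,-8.56) [heading=144, draw]
  RT 72: heading 144 -> 72
  -- iteration 5/5 --
  FD 9: (-2.781,-8.56) -> (0,0) [heading=72, draw]
  RT 72: heading 72 -> 0
]
Final: pos=(0,0), heading=0, 5 segment(s) drawn

Start position: (0, 0)
Final position: (0, 0)
Distance = 0; < 1e-6 -> CLOSED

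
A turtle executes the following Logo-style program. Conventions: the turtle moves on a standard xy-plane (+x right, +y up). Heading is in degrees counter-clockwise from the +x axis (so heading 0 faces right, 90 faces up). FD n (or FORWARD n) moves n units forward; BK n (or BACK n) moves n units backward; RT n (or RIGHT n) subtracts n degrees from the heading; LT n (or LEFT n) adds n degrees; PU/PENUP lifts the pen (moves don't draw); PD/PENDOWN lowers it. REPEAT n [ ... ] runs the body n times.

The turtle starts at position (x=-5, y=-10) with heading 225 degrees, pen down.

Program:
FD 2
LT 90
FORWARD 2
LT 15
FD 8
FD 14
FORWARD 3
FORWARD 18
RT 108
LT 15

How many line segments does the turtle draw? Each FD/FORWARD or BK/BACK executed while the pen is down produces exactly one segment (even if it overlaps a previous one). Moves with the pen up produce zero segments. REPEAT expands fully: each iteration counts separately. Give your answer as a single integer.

Answer: 6

Derivation:
Executing turtle program step by step:
Start: pos=(-5,-10), heading=225, pen down
FD 2: (-5,-10) -> (-6.414,-11.414) [heading=225, draw]
LT 90: heading 225 -> 315
FD 2: (-6.414,-11.414) -> (-5,-12.828) [heading=315, draw]
LT 15: heading 315 -> 330
FD 8: (-5,-12.828) -> (1.928,-16.828) [heading=330, draw]
FD 14: (1.928,-16.828) -> (14.053,-23.828) [heading=330, draw]
FD 3: (14.053,-23.828) -> (16.651,-25.328) [heading=330, draw]
FD 18: (16.651,-25.328) -> (32.239,-34.328) [heading=330, draw]
RT 108: heading 330 -> 222
LT 15: heading 222 -> 237
Final: pos=(32.239,-34.328), heading=237, 6 segment(s) drawn
Segments drawn: 6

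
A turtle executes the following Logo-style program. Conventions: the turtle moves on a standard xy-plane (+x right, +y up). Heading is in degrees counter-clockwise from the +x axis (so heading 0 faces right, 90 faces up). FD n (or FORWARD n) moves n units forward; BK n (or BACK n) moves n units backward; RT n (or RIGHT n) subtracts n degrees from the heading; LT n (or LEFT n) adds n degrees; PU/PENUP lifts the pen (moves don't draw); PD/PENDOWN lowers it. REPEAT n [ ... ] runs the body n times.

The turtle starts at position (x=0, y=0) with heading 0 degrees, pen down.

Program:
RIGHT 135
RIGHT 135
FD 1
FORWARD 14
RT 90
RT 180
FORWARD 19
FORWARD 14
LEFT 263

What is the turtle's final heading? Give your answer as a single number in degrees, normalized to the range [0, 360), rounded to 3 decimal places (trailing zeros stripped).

Answer: 83

Derivation:
Executing turtle program step by step:
Start: pos=(0,0), heading=0, pen down
RT 135: heading 0 -> 225
RT 135: heading 225 -> 90
FD 1: (0,0) -> (0,1) [heading=90, draw]
FD 14: (0,1) -> (0,15) [heading=90, draw]
RT 90: heading 90 -> 0
RT 180: heading 0 -> 180
FD 19: (0,15) -> (-19,15) [heading=180, draw]
FD 14: (-19,15) -> (-33,15) [heading=180, draw]
LT 263: heading 180 -> 83
Final: pos=(-33,15), heading=83, 4 segment(s) drawn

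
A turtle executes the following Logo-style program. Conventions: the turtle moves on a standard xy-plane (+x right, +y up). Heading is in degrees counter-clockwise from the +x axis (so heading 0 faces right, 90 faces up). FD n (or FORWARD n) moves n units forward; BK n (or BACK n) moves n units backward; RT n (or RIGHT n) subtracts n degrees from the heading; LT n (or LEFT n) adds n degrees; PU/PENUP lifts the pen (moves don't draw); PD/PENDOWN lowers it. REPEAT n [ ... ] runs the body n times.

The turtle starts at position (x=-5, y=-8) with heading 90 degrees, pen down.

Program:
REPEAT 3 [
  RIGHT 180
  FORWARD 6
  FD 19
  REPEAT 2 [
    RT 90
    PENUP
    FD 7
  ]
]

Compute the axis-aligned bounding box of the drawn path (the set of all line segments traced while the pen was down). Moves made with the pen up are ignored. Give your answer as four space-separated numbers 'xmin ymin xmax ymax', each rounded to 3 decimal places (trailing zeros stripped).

Executing turtle program step by step:
Start: pos=(-5,-8), heading=90, pen down
REPEAT 3 [
  -- iteration 1/3 --
  RT 180: heading 90 -> 270
  FD 6: (-5,-8) -> (-5,-14) [heading=270, draw]
  FD 19: (-5,-14) -> (-5,-33) [heading=270, draw]
  REPEAT 2 [
    -- iteration 1/2 --
    RT 90: heading 270 -> 180
    PU: pen up
    FD 7: (-5,-33) -> (-12,-33) [heading=180, move]
    -- iteration 2/2 --
    RT 90: heading 180 -> 90
    PU: pen up
    FD 7: (-12,-33) -> (-12,-26) [heading=90, move]
  ]
  -- iteration 2/3 --
  RT 180: heading 90 -> 270
  FD 6: (-12,-26) -> (-12,-32) [heading=270, move]
  FD 19: (-12,-32) -> (-12,-51) [heading=270, move]
  REPEAT 2 [
    -- iteration 1/2 --
    RT 90: heading 270 -> 180
    PU: pen up
    FD 7: (-12,-51) -> (-19,-51) [heading=180, move]
    -- iteration 2/2 --
    RT 90: heading 180 -> 90
    PU: pen up
    FD 7: (-19,-51) -> (-19,-44) [heading=90, move]
  ]
  -- iteration 3/3 --
  RT 180: heading 90 -> 270
  FD 6: (-19,-44) -> (-19,-50) [heading=270, move]
  FD 19: (-19,-50) -> (-19,-69) [heading=270, move]
  REPEAT 2 [
    -- iteration 1/2 --
    RT 90: heading 270 -> 180
    PU: pen up
    FD 7: (-19,-69) -> (-26,-69) [heading=180, move]
    -- iteration 2/2 --
    RT 90: heading 180 -> 90
    PU: pen up
    FD 7: (-26,-69) -> (-26,-62) [heading=90, move]
  ]
]
Final: pos=(-26,-62), heading=90, 2 segment(s) drawn

Segment endpoints: x in {-5, -5}, y in {-33, -14, -8}
xmin=-5, ymin=-33, xmax=-5, ymax=-8

Answer: -5 -33 -5 -8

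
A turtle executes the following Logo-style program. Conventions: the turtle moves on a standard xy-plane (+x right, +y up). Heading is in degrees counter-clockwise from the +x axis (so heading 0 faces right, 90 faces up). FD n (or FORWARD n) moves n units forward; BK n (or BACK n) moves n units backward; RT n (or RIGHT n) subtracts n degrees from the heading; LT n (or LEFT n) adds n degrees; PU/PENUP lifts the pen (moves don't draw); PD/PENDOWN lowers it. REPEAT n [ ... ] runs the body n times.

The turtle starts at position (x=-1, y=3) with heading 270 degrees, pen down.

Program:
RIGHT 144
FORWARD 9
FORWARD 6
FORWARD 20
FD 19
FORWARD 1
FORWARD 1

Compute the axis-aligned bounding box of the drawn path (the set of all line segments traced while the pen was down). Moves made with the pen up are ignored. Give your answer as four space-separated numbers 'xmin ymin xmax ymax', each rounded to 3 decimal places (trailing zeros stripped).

Executing turtle program step by step:
Start: pos=(-1,3), heading=270, pen down
RT 144: heading 270 -> 126
FD 9: (-1,3) -> (-6.29,10.281) [heading=126, draw]
FD 6: (-6.29,10.281) -> (-9.817,15.135) [heading=126, draw]
FD 20: (-9.817,15.135) -> (-21.572,31.316) [heading=126, draw]
FD 19: (-21.572,31.316) -> (-32.74,46.687) [heading=126, draw]
FD 1: (-32.74,46.687) -> (-33.328,47.496) [heading=126, draw]
FD 1: (-33.328,47.496) -> (-33.916,48.305) [heading=126, draw]
Final: pos=(-33.916,48.305), heading=126, 6 segment(s) drawn

Segment endpoints: x in {-33.916, -33.328, -32.74, -21.572, -9.817, -6.29, -1}, y in {3, 10.281, 15.135, 31.316, 46.687, 47.496, 48.305}
xmin=-33.916, ymin=3, xmax=-1, ymax=48.305

Answer: -33.916 3 -1 48.305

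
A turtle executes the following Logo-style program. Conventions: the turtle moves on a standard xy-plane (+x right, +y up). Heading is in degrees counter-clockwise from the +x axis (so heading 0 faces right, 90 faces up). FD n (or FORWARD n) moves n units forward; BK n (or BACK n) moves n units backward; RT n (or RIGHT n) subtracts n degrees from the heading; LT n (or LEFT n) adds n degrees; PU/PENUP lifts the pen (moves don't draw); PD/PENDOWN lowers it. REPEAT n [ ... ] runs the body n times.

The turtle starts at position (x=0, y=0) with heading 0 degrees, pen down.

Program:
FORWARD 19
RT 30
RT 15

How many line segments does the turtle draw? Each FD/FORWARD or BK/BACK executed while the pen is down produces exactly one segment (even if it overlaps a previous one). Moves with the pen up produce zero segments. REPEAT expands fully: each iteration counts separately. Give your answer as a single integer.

Answer: 1

Derivation:
Executing turtle program step by step:
Start: pos=(0,0), heading=0, pen down
FD 19: (0,0) -> (19,0) [heading=0, draw]
RT 30: heading 0 -> 330
RT 15: heading 330 -> 315
Final: pos=(19,0), heading=315, 1 segment(s) drawn
Segments drawn: 1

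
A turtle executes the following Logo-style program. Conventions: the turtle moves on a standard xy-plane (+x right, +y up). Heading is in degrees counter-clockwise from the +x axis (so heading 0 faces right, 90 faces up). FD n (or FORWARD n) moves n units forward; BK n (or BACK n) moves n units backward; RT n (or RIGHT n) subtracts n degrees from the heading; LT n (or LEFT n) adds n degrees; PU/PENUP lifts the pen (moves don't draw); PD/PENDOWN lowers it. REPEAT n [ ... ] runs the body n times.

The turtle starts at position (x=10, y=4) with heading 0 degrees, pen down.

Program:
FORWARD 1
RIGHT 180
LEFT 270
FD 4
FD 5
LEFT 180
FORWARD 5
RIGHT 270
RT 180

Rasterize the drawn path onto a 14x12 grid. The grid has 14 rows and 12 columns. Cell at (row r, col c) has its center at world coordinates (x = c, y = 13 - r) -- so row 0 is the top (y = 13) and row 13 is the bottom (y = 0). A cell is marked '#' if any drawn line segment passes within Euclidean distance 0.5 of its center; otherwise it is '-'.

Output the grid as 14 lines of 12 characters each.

Segment 0: (10,4) -> (11,4)
Segment 1: (11,4) -> (11,8)
Segment 2: (11,8) -> (11,13)
Segment 3: (11,13) -> (11,8)

Answer: -----------#
-----------#
-----------#
-----------#
-----------#
-----------#
-----------#
-----------#
-----------#
----------##
------------
------------
------------
------------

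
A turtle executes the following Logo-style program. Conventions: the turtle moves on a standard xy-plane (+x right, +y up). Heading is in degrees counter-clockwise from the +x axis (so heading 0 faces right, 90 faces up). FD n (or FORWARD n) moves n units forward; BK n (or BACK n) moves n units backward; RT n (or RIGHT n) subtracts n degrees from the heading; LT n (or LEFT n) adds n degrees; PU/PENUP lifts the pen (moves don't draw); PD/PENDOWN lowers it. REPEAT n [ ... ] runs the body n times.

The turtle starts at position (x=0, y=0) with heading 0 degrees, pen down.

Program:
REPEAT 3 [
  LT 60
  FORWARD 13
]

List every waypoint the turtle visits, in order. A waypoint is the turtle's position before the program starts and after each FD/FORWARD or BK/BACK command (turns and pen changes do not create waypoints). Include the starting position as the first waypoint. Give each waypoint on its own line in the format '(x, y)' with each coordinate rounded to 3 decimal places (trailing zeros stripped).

Answer: (0, 0)
(6.5, 11.258)
(0, 22.517)
(-13, 22.517)

Derivation:
Executing turtle program step by step:
Start: pos=(0,0), heading=0, pen down
REPEAT 3 [
  -- iteration 1/3 --
  LT 60: heading 0 -> 60
  FD 13: (0,0) -> (6.5,11.258) [heading=60, draw]
  -- iteration 2/3 --
  LT 60: heading 60 -> 120
  FD 13: (6.5,11.258) -> (0,22.517) [heading=120, draw]
  -- iteration 3/3 --
  LT 60: heading 120 -> 180
  FD 13: (0,22.517) -> (-13,22.517) [heading=180, draw]
]
Final: pos=(-13,22.517), heading=180, 3 segment(s) drawn
Waypoints (4 total):
(0, 0)
(6.5, 11.258)
(0, 22.517)
(-13, 22.517)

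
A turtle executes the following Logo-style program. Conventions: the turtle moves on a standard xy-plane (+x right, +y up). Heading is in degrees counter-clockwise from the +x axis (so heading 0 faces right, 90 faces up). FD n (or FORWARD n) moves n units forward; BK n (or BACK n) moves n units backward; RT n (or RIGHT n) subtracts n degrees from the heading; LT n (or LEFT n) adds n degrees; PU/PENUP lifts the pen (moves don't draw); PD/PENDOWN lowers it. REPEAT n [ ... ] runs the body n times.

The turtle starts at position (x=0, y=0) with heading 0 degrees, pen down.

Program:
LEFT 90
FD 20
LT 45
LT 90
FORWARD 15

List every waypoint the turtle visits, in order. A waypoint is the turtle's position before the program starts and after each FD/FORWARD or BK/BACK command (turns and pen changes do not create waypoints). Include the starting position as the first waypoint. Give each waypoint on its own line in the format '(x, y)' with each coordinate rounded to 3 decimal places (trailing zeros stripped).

Executing turtle program step by step:
Start: pos=(0,0), heading=0, pen down
LT 90: heading 0 -> 90
FD 20: (0,0) -> (0,20) [heading=90, draw]
LT 45: heading 90 -> 135
LT 90: heading 135 -> 225
FD 15: (0,20) -> (-10.607,9.393) [heading=225, draw]
Final: pos=(-10.607,9.393), heading=225, 2 segment(s) drawn
Waypoints (3 total):
(0, 0)
(0, 20)
(-10.607, 9.393)

Answer: (0, 0)
(0, 20)
(-10.607, 9.393)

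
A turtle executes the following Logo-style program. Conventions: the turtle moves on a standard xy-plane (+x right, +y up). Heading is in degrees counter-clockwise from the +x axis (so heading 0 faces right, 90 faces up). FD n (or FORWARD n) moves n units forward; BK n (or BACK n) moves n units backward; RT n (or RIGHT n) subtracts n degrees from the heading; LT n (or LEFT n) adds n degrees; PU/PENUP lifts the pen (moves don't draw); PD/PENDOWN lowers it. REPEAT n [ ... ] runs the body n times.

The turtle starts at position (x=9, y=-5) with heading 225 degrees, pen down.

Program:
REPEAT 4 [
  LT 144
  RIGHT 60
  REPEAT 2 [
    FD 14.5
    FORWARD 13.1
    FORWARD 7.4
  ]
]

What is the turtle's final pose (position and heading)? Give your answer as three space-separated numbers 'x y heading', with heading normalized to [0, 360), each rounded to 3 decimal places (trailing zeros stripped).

Executing turtle program step by step:
Start: pos=(9,-5), heading=225, pen down
REPEAT 4 [
  -- iteration 1/4 --
  LT 144: heading 225 -> 9
  RT 60: heading 9 -> 309
  REPEAT 2 [
    -- iteration 1/2 --
    FD 14.5: (9,-5) -> (18.125,-16.269) [heading=309, draw]
    FD 13.1: (18.125,-16.269) -> (26.369,-26.449) [heading=309, draw]
    FD 7.4: (26.369,-26.449) -> (31.026,-32.2) [heading=309, draw]
    -- iteration 2/2 --
    FD 14.5: (31.026,-32.2) -> (40.151,-43.469) [heading=309, draw]
    FD 13.1: (40.151,-43.469) -> (48.395,-53.649) [heading=309, draw]
    FD 7.4: (48.395,-53.649) -> (53.052,-59.4) [heading=309, draw]
  ]
  -- iteration 2/4 --
  LT 144: heading 309 -> 93
  RT 60: heading 93 -> 33
  REPEAT 2 [
    -- iteration 1/2 --
    FD 14.5: (53.052,-59.4) -> (65.213,-51.503) [heading=33, draw]
    FD 13.1: (65.213,-51.503) -> (76.2,-44.368) [heading=33, draw]
    FD 7.4: (76.2,-44.368) -> (82.406,-40.338) [heading=33, draw]
    -- iteration 2/2 --
    FD 14.5: (82.406,-40.338) -> (94.567,-32.441) [heading=33, draw]
    FD 13.1: (94.567,-32.441) -> (105.553,-25.306) [heading=33, draw]
    FD 7.4: (105.553,-25.306) -> (111.759,-21.275) [heading=33, draw]
  ]
  -- iteration 3/4 --
  LT 144: heading 33 -> 177
  RT 60: heading 177 -> 117
  REPEAT 2 [
    -- iteration 1/2 --
    FD 14.5: (111.759,-21.275) -> (105.177,-8.356) [heading=117, draw]
    FD 13.1: (105.177,-8.356) -> (99.229,3.316) [heading=117, draw]
    FD 7.4: (99.229,3.316) -> (95.87,9.91) [heading=117, draw]
    -- iteration 2/2 --
    FD 14.5: (95.87,9.91) -> (89.287,22.829) [heading=117, draw]
    FD 13.1: (89.287,22.829) -> (83.34,34.502) [heading=117, draw]
    FD 7.4: (83.34,34.502) -> (79.98,41.095) [heading=117, draw]
  ]
  -- iteration 4/4 --
  LT 144: heading 117 -> 261
  RT 60: heading 261 -> 201
  REPEAT 2 [
    -- iteration 1/2 --
    FD 14.5: (79.98,41.095) -> (66.443,35.899) [heading=201, draw]
    FD 13.1: (66.443,35.899) -> (54.213,31.204) [heading=201, draw]
    FD 7.4: (54.213,31.204) -> (47.305,28.552) [heading=201, draw]
    -- iteration 2/2 --
    FD 14.5: (47.305,28.552) -> (33.768,23.356) [heading=201, draw]
    FD 13.1: (33.768,23.356) -> (21.538,18.661) [heading=201, draw]
    FD 7.4: (21.538,18.661) -> (14.629,16.009) [heading=201, draw]
  ]
]
Final: pos=(14.629,16.009), heading=201, 24 segment(s) drawn

Answer: 14.629 16.009 201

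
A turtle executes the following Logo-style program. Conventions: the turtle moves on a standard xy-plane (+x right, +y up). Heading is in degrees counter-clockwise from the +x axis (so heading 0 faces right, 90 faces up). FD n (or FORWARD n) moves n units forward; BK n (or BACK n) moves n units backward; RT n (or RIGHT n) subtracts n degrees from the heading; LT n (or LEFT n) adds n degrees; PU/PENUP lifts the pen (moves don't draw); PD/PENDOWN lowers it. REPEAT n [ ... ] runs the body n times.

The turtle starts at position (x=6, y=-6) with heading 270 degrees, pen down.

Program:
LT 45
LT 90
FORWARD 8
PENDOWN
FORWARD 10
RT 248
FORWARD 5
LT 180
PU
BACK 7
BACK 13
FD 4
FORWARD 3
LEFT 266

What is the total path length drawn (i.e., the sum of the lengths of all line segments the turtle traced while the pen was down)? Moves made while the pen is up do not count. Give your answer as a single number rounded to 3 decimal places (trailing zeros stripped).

Answer: 23

Derivation:
Executing turtle program step by step:
Start: pos=(6,-6), heading=270, pen down
LT 45: heading 270 -> 315
LT 90: heading 315 -> 45
FD 8: (6,-6) -> (11.657,-0.343) [heading=45, draw]
PD: pen down
FD 10: (11.657,-0.343) -> (18.728,6.728) [heading=45, draw]
RT 248: heading 45 -> 157
FD 5: (18.728,6.728) -> (14.125,8.682) [heading=157, draw]
LT 180: heading 157 -> 337
PU: pen up
BK 7: (14.125,8.682) -> (7.682,11.417) [heading=337, move]
BK 13: (7.682,11.417) -> (-4.285,16.496) [heading=337, move]
FD 4: (-4.285,16.496) -> (-0.603,14.933) [heading=337, move]
FD 3: (-0.603,14.933) -> (2.159,13.761) [heading=337, move]
LT 266: heading 337 -> 243
Final: pos=(2.159,13.761), heading=243, 3 segment(s) drawn

Segment lengths:
  seg 1: (6,-6) -> (11.657,-0.343), length = 8
  seg 2: (11.657,-0.343) -> (18.728,6.728), length = 10
  seg 3: (18.728,6.728) -> (14.125,8.682), length = 5
Total = 23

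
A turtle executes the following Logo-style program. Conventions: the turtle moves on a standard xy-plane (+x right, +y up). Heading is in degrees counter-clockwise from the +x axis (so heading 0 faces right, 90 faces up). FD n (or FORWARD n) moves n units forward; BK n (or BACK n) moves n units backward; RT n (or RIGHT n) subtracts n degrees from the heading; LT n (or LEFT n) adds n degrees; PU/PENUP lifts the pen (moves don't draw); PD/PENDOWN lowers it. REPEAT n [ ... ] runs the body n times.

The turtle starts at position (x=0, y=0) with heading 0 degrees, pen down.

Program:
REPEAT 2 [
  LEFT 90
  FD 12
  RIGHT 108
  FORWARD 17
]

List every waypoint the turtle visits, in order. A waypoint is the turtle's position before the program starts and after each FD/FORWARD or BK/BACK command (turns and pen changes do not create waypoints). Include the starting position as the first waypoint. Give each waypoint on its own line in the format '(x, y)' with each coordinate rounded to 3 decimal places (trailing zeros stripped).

Answer: (0, 0)
(0, 12)
(16.168, 6.747)
(19.876, 18.159)
(33.629, 8.167)

Derivation:
Executing turtle program step by step:
Start: pos=(0,0), heading=0, pen down
REPEAT 2 [
  -- iteration 1/2 --
  LT 90: heading 0 -> 90
  FD 12: (0,0) -> (0,12) [heading=90, draw]
  RT 108: heading 90 -> 342
  FD 17: (0,12) -> (16.168,6.747) [heading=342, draw]
  -- iteration 2/2 --
  LT 90: heading 342 -> 72
  FD 12: (16.168,6.747) -> (19.876,18.159) [heading=72, draw]
  RT 108: heading 72 -> 324
  FD 17: (19.876,18.159) -> (33.629,8.167) [heading=324, draw]
]
Final: pos=(33.629,8.167), heading=324, 4 segment(s) drawn
Waypoints (5 total):
(0, 0)
(0, 12)
(16.168, 6.747)
(19.876, 18.159)
(33.629, 8.167)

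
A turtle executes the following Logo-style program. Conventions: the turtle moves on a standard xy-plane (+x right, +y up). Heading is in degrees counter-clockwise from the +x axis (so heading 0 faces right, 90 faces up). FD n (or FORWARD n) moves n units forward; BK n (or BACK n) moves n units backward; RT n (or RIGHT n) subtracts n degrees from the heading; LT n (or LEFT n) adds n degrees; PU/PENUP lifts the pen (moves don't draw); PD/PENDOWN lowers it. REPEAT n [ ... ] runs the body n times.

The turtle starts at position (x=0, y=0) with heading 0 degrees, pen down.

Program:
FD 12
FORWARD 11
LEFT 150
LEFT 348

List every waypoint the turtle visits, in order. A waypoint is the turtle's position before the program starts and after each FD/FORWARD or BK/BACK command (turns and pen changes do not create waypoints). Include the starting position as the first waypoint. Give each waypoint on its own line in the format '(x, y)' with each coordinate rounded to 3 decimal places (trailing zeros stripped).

Answer: (0, 0)
(12, 0)
(23, 0)

Derivation:
Executing turtle program step by step:
Start: pos=(0,0), heading=0, pen down
FD 12: (0,0) -> (12,0) [heading=0, draw]
FD 11: (12,0) -> (23,0) [heading=0, draw]
LT 150: heading 0 -> 150
LT 348: heading 150 -> 138
Final: pos=(23,0), heading=138, 2 segment(s) drawn
Waypoints (3 total):
(0, 0)
(12, 0)
(23, 0)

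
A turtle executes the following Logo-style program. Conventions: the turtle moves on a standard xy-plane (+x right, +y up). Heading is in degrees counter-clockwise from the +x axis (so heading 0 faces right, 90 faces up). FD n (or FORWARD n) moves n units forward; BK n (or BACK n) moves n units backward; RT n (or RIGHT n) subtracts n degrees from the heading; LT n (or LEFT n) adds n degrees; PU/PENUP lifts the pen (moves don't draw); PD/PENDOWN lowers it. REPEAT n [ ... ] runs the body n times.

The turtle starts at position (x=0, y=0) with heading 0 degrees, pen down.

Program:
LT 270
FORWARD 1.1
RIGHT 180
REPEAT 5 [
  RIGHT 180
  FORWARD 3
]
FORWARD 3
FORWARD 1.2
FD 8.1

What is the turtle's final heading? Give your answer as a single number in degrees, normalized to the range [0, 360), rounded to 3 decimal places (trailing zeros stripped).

Answer: 270

Derivation:
Executing turtle program step by step:
Start: pos=(0,0), heading=0, pen down
LT 270: heading 0 -> 270
FD 1.1: (0,0) -> (0,-1.1) [heading=270, draw]
RT 180: heading 270 -> 90
REPEAT 5 [
  -- iteration 1/5 --
  RT 180: heading 90 -> 270
  FD 3: (0,-1.1) -> (0,-4.1) [heading=270, draw]
  -- iteration 2/5 --
  RT 180: heading 270 -> 90
  FD 3: (0,-4.1) -> (0,-1.1) [heading=90, draw]
  -- iteration 3/5 --
  RT 180: heading 90 -> 270
  FD 3: (0,-1.1) -> (0,-4.1) [heading=270, draw]
  -- iteration 4/5 --
  RT 180: heading 270 -> 90
  FD 3: (0,-4.1) -> (0,-1.1) [heading=90, draw]
  -- iteration 5/5 --
  RT 180: heading 90 -> 270
  FD 3: (0,-1.1) -> (0,-4.1) [heading=270, draw]
]
FD 3: (0,-4.1) -> (0,-7.1) [heading=270, draw]
FD 1.2: (0,-7.1) -> (0,-8.3) [heading=270, draw]
FD 8.1: (0,-8.3) -> (0,-16.4) [heading=270, draw]
Final: pos=(0,-16.4), heading=270, 9 segment(s) drawn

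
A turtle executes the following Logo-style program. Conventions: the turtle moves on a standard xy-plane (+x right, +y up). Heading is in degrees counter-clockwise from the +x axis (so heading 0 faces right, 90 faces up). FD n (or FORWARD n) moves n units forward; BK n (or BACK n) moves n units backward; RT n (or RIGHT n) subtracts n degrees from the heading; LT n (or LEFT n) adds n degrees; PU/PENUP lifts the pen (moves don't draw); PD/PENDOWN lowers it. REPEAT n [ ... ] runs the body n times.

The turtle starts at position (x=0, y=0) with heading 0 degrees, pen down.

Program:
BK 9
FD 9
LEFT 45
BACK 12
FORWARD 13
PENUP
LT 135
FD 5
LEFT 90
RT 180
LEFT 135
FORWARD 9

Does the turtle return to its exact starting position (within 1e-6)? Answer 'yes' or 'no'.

Answer: no

Derivation:
Executing turtle program step by step:
Start: pos=(0,0), heading=0, pen down
BK 9: (0,0) -> (-9,0) [heading=0, draw]
FD 9: (-9,0) -> (0,0) [heading=0, draw]
LT 45: heading 0 -> 45
BK 12: (0,0) -> (-8.485,-8.485) [heading=45, draw]
FD 13: (-8.485,-8.485) -> (0.707,0.707) [heading=45, draw]
PU: pen up
LT 135: heading 45 -> 180
FD 5: (0.707,0.707) -> (-4.293,0.707) [heading=180, move]
LT 90: heading 180 -> 270
RT 180: heading 270 -> 90
LT 135: heading 90 -> 225
FD 9: (-4.293,0.707) -> (-10.657,-5.657) [heading=225, move]
Final: pos=(-10.657,-5.657), heading=225, 4 segment(s) drawn

Start position: (0, 0)
Final position: (-10.657, -5.657)
Distance = 12.065; >= 1e-6 -> NOT closed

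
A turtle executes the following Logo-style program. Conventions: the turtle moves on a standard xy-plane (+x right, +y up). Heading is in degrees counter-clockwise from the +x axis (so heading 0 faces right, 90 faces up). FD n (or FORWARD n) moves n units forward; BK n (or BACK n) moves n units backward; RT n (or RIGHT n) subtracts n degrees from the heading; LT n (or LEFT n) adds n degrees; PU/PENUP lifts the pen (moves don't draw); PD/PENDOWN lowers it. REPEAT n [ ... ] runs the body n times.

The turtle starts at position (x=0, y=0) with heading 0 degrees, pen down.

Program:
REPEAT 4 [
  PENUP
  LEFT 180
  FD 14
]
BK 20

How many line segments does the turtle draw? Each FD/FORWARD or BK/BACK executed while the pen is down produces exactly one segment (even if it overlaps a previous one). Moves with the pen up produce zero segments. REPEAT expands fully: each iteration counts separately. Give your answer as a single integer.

Executing turtle program step by step:
Start: pos=(0,0), heading=0, pen down
REPEAT 4 [
  -- iteration 1/4 --
  PU: pen up
  LT 180: heading 0 -> 180
  FD 14: (0,0) -> (-14,0) [heading=180, move]
  -- iteration 2/4 --
  PU: pen up
  LT 180: heading 180 -> 0
  FD 14: (-14,0) -> (0,0) [heading=0, move]
  -- iteration 3/4 --
  PU: pen up
  LT 180: heading 0 -> 180
  FD 14: (0,0) -> (-14,0) [heading=180, move]
  -- iteration 4/4 --
  PU: pen up
  LT 180: heading 180 -> 0
  FD 14: (-14,0) -> (0,0) [heading=0, move]
]
BK 20: (0,0) -> (-20,0) [heading=0, move]
Final: pos=(-20,0), heading=0, 0 segment(s) drawn
Segments drawn: 0

Answer: 0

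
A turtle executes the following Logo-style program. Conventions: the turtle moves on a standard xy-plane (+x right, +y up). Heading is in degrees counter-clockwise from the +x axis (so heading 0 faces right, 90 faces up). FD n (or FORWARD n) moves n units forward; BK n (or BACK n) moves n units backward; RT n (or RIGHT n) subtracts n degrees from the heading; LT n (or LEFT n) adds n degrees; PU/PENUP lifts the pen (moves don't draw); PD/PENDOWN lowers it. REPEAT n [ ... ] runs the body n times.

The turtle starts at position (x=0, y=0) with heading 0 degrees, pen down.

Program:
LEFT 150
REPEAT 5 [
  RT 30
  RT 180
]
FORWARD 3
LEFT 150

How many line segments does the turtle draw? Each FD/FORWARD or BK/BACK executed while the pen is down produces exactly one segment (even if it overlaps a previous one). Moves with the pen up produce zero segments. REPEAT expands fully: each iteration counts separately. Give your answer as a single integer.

Answer: 1

Derivation:
Executing turtle program step by step:
Start: pos=(0,0), heading=0, pen down
LT 150: heading 0 -> 150
REPEAT 5 [
  -- iteration 1/5 --
  RT 30: heading 150 -> 120
  RT 180: heading 120 -> 300
  -- iteration 2/5 --
  RT 30: heading 300 -> 270
  RT 180: heading 270 -> 90
  -- iteration 3/5 --
  RT 30: heading 90 -> 60
  RT 180: heading 60 -> 240
  -- iteration 4/5 --
  RT 30: heading 240 -> 210
  RT 180: heading 210 -> 30
  -- iteration 5/5 --
  RT 30: heading 30 -> 0
  RT 180: heading 0 -> 180
]
FD 3: (0,0) -> (-3,0) [heading=180, draw]
LT 150: heading 180 -> 330
Final: pos=(-3,0), heading=330, 1 segment(s) drawn
Segments drawn: 1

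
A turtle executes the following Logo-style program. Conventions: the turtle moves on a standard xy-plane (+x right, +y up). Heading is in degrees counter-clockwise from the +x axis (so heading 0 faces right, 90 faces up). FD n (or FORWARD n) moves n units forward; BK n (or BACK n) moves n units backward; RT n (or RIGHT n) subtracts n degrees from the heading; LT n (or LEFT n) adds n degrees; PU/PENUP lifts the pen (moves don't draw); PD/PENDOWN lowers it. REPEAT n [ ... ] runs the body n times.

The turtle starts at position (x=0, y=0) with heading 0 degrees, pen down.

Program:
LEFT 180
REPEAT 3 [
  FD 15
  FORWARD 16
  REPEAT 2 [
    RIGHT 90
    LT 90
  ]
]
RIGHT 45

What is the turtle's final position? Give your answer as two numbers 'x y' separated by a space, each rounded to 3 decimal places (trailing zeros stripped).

Executing turtle program step by step:
Start: pos=(0,0), heading=0, pen down
LT 180: heading 0 -> 180
REPEAT 3 [
  -- iteration 1/3 --
  FD 15: (0,0) -> (-15,0) [heading=180, draw]
  FD 16: (-15,0) -> (-31,0) [heading=180, draw]
  REPEAT 2 [
    -- iteration 1/2 --
    RT 90: heading 180 -> 90
    LT 90: heading 90 -> 180
    -- iteration 2/2 --
    RT 90: heading 180 -> 90
    LT 90: heading 90 -> 180
  ]
  -- iteration 2/3 --
  FD 15: (-31,0) -> (-46,0) [heading=180, draw]
  FD 16: (-46,0) -> (-62,0) [heading=180, draw]
  REPEAT 2 [
    -- iteration 1/2 --
    RT 90: heading 180 -> 90
    LT 90: heading 90 -> 180
    -- iteration 2/2 --
    RT 90: heading 180 -> 90
    LT 90: heading 90 -> 180
  ]
  -- iteration 3/3 --
  FD 15: (-62,0) -> (-77,0) [heading=180, draw]
  FD 16: (-77,0) -> (-93,0) [heading=180, draw]
  REPEAT 2 [
    -- iteration 1/2 --
    RT 90: heading 180 -> 90
    LT 90: heading 90 -> 180
    -- iteration 2/2 --
    RT 90: heading 180 -> 90
    LT 90: heading 90 -> 180
  ]
]
RT 45: heading 180 -> 135
Final: pos=(-93,0), heading=135, 6 segment(s) drawn

Answer: -93 0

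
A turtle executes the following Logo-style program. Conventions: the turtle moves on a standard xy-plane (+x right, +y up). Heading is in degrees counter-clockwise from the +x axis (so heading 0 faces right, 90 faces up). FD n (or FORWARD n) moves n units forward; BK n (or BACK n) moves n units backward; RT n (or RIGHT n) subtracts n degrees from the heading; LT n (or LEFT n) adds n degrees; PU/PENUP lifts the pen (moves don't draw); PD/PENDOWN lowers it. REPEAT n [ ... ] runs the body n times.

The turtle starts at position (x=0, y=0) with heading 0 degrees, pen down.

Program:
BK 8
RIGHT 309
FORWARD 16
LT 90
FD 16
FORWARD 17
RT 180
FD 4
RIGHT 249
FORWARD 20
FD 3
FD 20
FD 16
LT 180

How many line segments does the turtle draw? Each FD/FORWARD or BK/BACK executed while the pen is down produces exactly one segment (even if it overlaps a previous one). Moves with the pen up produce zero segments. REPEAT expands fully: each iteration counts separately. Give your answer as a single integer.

Executing turtle program step by step:
Start: pos=(0,0), heading=0, pen down
BK 8: (0,0) -> (-8,0) [heading=0, draw]
RT 309: heading 0 -> 51
FD 16: (-8,0) -> (2.069,12.434) [heading=51, draw]
LT 90: heading 51 -> 141
FD 16: (2.069,12.434) -> (-10.365,22.503) [heading=141, draw]
FD 17: (-10.365,22.503) -> (-23.577,33.202) [heading=141, draw]
RT 180: heading 141 -> 321
FD 4: (-23.577,33.202) -> (-20.468,30.685) [heading=321, draw]
RT 249: heading 321 -> 72
FD 20: (-20.468,30.685) -> (-14.288,49.706) [heading=72, draw]
FD 3: (-14.288,49.706) -> (-13.361,52.559) [heading=72, draw]
FD 20: (-13.361,52.559) -> (-7.18,71.58) [heading=72, draw]
FD 16: (-7.18,71.58) -> (-2.236,86.797) [heading=72, draw]
LT 180: heading 72 -> 252
Final: pos=(-2.236,86.797), heading=252, 9 segment(s) drawn
Segments drawn: 9

Answer: 9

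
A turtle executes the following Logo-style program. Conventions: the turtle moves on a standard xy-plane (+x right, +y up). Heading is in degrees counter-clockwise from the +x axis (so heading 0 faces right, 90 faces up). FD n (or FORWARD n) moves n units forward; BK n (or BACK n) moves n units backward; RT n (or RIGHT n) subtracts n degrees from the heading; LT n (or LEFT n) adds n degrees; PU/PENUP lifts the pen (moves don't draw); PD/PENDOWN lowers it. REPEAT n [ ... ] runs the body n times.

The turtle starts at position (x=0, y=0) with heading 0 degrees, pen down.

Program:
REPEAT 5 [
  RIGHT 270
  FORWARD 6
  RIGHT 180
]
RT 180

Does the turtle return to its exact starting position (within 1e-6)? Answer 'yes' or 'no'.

Answer: no

Derivation:
Executing turtle program step by step:
Start: pos=(0,0), heading=0, pen down
REPEAT 5 [
  -- iteration 1/5 --
  RT 270: heading 0 -> 90
  FD 6: (0,0) -> (0,6) [heading=90, draw]
  RT 180: heading 90 -> 270
  -- iteration 2/5 --
  RT 270: heading 270 -> 0
  FD 6: (0,6) -> (6,6) [heading=0, draw]
  RT 180: heading 0 -> 180
  -- iteration 3/5 --
  RT 270: heading 180 -> 270
  FD 6: (6,6) -> (6,0) [heading=270, draw]
  RT 180: heading 270 -> 90
  -- iteration 4/5 --
  RT 270: heading 90 -> 180
  FD 6: (6,0) -> (0,0) [heading=180, draw]
  RT 180: heading 180 -> 0
  -- iteration 5/5 --
  RT 270: heading 0 -> 90
  FD 6: (0,0) -> (0,6) [heading=90, draw]
  RT 180: heading 90 -> 270
]
RT 180: heading 270 -> 90
Final: pos=(0,6), heading=90, 5 segment(s) drawn

Start position: (0, 0)
Final position: (0, 6)
Distance = 6; >= 1e-6 -> NOT closed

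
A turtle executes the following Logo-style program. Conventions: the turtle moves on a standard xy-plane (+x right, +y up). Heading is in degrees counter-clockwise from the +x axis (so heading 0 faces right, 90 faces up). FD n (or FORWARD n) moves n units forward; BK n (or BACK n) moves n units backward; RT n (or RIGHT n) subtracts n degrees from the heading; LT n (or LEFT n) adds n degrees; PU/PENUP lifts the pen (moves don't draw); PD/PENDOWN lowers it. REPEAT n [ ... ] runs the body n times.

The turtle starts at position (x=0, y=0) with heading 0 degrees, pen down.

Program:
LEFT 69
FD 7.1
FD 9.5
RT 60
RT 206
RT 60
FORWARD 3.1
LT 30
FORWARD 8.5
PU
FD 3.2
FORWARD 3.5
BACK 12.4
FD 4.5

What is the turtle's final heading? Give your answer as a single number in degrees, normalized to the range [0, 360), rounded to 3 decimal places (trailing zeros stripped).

Answer: 133

Derivation:
Executing turtle program step by step:
Start: pos=(0,0), heading=0, pen down
LT 69: heading 0 -> 69
FD 7.1: (0,0) -> (2.544,6.628) [heading=69, draw]
FD 9.5: (2.544,6.628) -> (5.949,15.497) [heading=69, draw]
RT 60: heading 69 -> 9
RT 206: heading 9 -> 163
RT 60: heading 163 -> 103
FD 3.1: (5.949,15.497) -> (5.252,18.518) [heading=103, draw]
LT 30: heading 103 -> 133
FD 8.5: (5.252,18.518) -> (-0.545,24.734) [heading=133, draw]
PU: pen up
FD 3.2: (-0.545,24.734) -> (-2.728,27.075) [heading=133, move]
FD 3.5: (-2.728,27.075) -> (-5.115,29.635) [heading=133, move]
BK 12.4: (-5.115,29.635) -> (3.342,20.566) [heading=133, move]
FD 4.5: (3.342,20.566) -> (0.273,23.857) [heading=133, move]
Final: pos=(0.273,23.857), heading=133, 4 segment(s) drawn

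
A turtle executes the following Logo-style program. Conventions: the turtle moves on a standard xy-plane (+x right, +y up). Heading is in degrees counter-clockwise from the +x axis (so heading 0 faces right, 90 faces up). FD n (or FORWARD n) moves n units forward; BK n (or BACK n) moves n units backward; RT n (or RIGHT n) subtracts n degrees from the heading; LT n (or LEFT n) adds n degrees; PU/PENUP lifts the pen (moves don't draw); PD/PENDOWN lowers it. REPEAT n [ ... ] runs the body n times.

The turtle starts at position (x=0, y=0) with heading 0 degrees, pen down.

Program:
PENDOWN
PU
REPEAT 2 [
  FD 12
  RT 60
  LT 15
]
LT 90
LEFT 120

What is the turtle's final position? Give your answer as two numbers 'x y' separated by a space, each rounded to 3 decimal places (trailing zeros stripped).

Executing turtle program step by step:
Start: pos=(0,0), heading=0, pen down
PD: pen down
PU: pen up
REPEAT 2 [
  -- iteration 1/2 --
  FD 12: (0,0) -> (12,0) [heading=0, move]
  RT 60: heading 0 -> 300
  LT 15: heading 300 -> 315
  -- iteration 2/2 --
  FD 12: (12,0) -> (20.485,-8.485) [heading=315, move]
  RT 60: heading 315 -> 255
  LT 15: heading 255 -> 270
]
LT 90: heading 270 -> 0
LT 120: heading 0 -> 120
Final: pos=(20.485,-8.485), heading=120, 0 segment(s) drawn

Answer: 20.485 -8.485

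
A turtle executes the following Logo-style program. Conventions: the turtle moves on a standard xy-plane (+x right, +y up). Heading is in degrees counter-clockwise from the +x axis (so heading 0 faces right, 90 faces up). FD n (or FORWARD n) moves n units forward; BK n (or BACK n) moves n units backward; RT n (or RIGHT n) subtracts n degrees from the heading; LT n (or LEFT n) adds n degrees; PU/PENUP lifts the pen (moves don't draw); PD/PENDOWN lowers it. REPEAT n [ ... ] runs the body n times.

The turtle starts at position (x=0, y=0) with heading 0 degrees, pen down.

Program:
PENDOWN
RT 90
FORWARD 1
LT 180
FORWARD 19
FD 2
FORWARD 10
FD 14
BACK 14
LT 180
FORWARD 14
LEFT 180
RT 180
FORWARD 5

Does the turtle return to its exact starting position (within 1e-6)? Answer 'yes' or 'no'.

Executing turtle program step by step:
Start: pos=(0,0), heading=0, pen down
PD: pen down
RT 90: heading 0 -> 270
FD 1: (0,0) -> (0,-1) [heading=270, draw]
LT 180: heading 270 -> 90
FD 19: (0,-1) -> (0,18) [heading=90, draw]
FD 2: (0,18) -> (0,20) [heading=90, draw]
FD 10: (0,20) -> (0,30) [heading=90, draw]
FD 14: (0,30) -> (0,44) [heading=90, draw]
BK 14: (0,44) -> (0,30) [heading=90, draw]
LT 180: heading 90 -> 270
FD 14: (0,30) -> (0,16) [heading=270, draw]
LT 180: heading 270 -> 90
RT 180: heading 90 -> 270
FD 5: (0,16) -> (0,11) [heading=270, draw]
Final: pos=(0,11), heading=270, 8 segment(s) drawn

Start position: (0, 0)
Final position: (0, 11)
Distance = 11; >= 1e-6 -> NOT closed

Answer: no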